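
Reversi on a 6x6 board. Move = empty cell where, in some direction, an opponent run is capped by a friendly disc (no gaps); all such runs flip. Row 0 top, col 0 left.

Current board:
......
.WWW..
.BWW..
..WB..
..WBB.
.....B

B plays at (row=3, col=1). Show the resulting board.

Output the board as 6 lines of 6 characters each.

Answer: ......
.WWW..
.BWW..
.BBB..
..WBB.
.....B

Derivation:
Place B at (3,1); scan 8 dirs for brackets.
Dir NW: first cell '.' (not opp) -> no flip
Dir N: first cell 'B' (not opp) -> no flip
Dir NE: opp run (2,2) (1,3), next='.' -> no flip
Dir W: first cell '.' (not opp) -> no flip
Dir E: opp run (3,2) capped by B -> flip
Dir SW: first cell '.' (not opp) -> no flip
Dir S: first cell '.' (not opp) -> no flip
Dir SE: opp run (4,2), next='.' -> no flip
All flips: (3,2)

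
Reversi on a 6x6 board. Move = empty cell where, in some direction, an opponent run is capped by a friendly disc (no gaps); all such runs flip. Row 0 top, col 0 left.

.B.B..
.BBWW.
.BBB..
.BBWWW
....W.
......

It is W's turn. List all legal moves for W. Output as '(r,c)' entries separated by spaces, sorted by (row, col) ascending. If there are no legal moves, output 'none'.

Answer: (0,0) (1,0) (3,0) (4,0) (4,1)

Derivation:
(0,0): flips 2 -> legal
(0,2): no bracket -> illegal
(0,4): no bracket -> illegal
(1,0): flips 2 -> legal
(2,0): no bracket -> illegal
(2,4): no bracket -> illegal
(3,0): flips 2 -> legal
(4,0): flips 2 -> legal
(4,1): flips 2 -> legal
(4,2): no bracket -> illegal
(4,3): no bracket -> illegal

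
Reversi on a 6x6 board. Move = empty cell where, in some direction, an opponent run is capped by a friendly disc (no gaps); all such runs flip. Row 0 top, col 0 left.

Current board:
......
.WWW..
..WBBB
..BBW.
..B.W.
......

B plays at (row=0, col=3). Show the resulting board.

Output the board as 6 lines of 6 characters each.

Place B at (0,3); scan 8 dirs for brackets.
Dir NW: edge -> no flip
Dir N: edge -> no flip
Dir NE: edge -> no flip
Dir W: first cell '.' (not opp) -> no flip
Dir E: first cell '.' (not opp) -> no flip
Dir SW: opp run (1,2), next='.' -> no flip
Dir S: opp run (1,3) capped by B -> flip
Dir SE: first cell '.' (not opp) -> no flip
All flips: (1,3)

Answer: ...B..
.WWB..
..WBBB
..BBW.
..B.W.
......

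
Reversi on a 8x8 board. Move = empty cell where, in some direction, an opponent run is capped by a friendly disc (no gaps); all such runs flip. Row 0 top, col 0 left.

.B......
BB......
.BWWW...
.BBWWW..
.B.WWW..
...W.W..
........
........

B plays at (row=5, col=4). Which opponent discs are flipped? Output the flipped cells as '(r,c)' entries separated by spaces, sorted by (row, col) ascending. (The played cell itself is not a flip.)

Dir NW: opp run (4,3) capped by B -> flip
Dir N: opp run (4,4) (3,4) (2,4), next='.' -> no flip
Dir NE: opp run (4,5), next='.' -> no flip
Dir W: opp run (5,3), next='.' -> no flip
Dir E: opp run (5,5), next='.' -> no flip
Dir SW: first cell '.' (not opp) -> no flip
Dir S: first cell '.' (not opp) -> no flip
Dir SE: first cell '.' (not opp) -> no flip

Answer: (4,3)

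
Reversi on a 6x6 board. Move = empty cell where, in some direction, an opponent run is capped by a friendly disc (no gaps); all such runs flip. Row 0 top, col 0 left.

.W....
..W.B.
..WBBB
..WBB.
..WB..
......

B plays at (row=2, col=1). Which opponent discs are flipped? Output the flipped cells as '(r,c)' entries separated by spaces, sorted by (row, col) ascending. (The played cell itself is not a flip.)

Dir NW: first cell '.' (not opp) -> no flip
Dir N: first cell '.' (not opp) -> no flip
Dir NE: opp run (1,2), next='.' -> no flip
Dir W: first cell '.' (not opp) -> no flip
Dir E: opp run (2,2) capped by B -> flip
Dir SW: first cell '.' (not opp) -> no flip
Dir S: first cell '.' (not opp) -> no flip
Dir SE: opp run (3,2) capped by B -> flip

Answer: (2,2) (3,2)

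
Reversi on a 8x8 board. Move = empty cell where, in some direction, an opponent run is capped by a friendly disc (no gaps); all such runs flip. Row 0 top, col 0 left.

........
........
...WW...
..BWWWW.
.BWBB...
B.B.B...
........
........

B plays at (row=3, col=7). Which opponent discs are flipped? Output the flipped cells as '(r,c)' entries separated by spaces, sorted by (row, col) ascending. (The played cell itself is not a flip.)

Answer: (3,3) (3,4) (3,5) (3,6)

Derivation:
Dir NW: first cell '.' (not opp) -> no flip
Dir N: first cell '.' (not opp) -> no flip
Dir NE: edge -> no flip
Dir W: opp run (3,6) (3,5) (3,4) (3,3) capped by B -> flip
Dir E: edge -> no flip
Dir SW: first cell '.' (not opp) -> no flip
Dir S: first cell '.' (not opp) -> no flip
Dir SE: edge -> no flip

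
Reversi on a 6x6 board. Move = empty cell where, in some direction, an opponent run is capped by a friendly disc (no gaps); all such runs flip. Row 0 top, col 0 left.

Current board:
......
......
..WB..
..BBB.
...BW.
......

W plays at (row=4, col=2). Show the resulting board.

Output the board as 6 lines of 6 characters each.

Answer: ......
......
..WB..
..WBB.
..WWW.
......

Derivation:
Place W at (4,2); scan 8 dirs for brackets.
Dir NW: first cell '.' (not opp) -> no flip
Dir N: opp run (3,2) capped by W -> flip
Dir NE: opp run (3,3), next='.' -> no flip
Dir W: first cell '.' (not opp) -> no flip
Dir E: opp run (4,3) capped by W -> flip
Dir SW: first cell '.' (not opp) -> no flip
Dir S: first cell '.' (not opp) -> no flip
Dir SE: first cell '.' (not opp) -> no flip
All flips: (3,2) (4,3)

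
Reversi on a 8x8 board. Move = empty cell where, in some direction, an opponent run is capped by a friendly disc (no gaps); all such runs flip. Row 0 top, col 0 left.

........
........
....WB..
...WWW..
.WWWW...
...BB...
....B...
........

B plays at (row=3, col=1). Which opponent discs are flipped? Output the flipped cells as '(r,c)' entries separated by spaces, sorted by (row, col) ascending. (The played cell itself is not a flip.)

Answer: (4,2)

Derivation:
Dir NW: first cell '.' (not opp) -> no flip
Dir N: first cell '.' (not opp) -> no flip
Dir NE: first cell '.' (not opp) -> no flip
Dir W: first cell '.' (not opp) -> no flip
Dir E: first cell '.' (not opp) -> no flip
Dir SW: first cell '.' (not opp) -> no flip
Dir S: opp run (4,1), next='.' -> no flip
Dir SE: opp run (4,2) capped by B -> flip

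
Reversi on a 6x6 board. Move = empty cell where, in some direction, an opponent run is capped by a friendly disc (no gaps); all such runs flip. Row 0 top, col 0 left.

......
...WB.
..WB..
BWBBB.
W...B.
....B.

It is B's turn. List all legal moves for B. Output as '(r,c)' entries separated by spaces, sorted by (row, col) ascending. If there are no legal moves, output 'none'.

Answer: (0,3) (1,1) (1,2) (2,1) (5,0)

Derivation:
(0,2): no bracket -> illegal
(0,3): flips 1 -> legal
(0,4): no bracket -> illegal
(1,1): flips 1 -> legal
(1,2): flips 2 -> legal
(2,0): no bracket -> illegal
(2,1): flips 1 -> legal
(2,4): no bracket -> illegal
(4,1): no bracket -> illegal
(4,2): no bracket -> illegal
(5,0): flips 1 -> legal
(5,1): no bracket -> illegal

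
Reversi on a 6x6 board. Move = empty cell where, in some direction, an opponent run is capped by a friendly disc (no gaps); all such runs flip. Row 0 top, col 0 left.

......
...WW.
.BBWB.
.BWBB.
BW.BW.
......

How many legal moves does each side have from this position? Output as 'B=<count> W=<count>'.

-- B to move --
(0,2): flips 1 -> legal
(0,3): flips 2 -> legal
(0,4): flips 2 -> legal
(0,5): no bracket -> illegal
(1,2): flips 1 -> legal
(1,5): no bracket -> illegal
(2,5): no bracket -> illegal
(3,0): no bracket -> illegal
(3,5): no bracket -> illegal
(4,2): flips 2 -> legal
(4,5): flips 1 -> legal
(5,0): no bracket -> illegal
(5,1): flips 1 -> legal
(5,2): no bracket -> illegal
(5,3): no bracket -> illegal
(5,4): flips 1 -> legal
(5,5): flips 1 -> legal
B mobility = 9
-- W to move --
(1,0): flips 1 -> legal
(1,1): flips 4 -> legal
(1,2): flips 1 -> legal
(1,5): no bracket -> illegal
(2,0): flips 2 -> legal
(2,5): flips 1 -> legal
(3,0): flips 1 -> legal
(3,5): flips 3 -> legal
(4,2): flips 1 -> legal
(4,5): flips 1 -> legal
(5,0): no bracket -> illegal
(5,1): no bracket -> illegal
(5,2): no bracket -> illegal
(5,3): flips 2 -> legal
(5,4): flips 1 -> legal
W mobility = 11

Answer: B=9 W=11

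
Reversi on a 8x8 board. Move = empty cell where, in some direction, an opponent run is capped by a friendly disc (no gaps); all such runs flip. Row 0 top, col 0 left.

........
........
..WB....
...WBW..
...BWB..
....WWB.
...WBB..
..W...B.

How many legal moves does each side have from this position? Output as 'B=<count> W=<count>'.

Answer: B=7 W=12

Derivation:
-- B to move --
(1,1): no bracket -> illegal
(1,2): no bracket -> illegal
(1,3): no bracket -> illegal
(2,1): flips 1 -> legal
(2,4): no bracket -> illegal
(2,5): flips 1 -> legal
(2,6): no bracket -> illegal
(3,1): no bracket -> illegal
(3,2): flips 1 -> legal
(3,6): flips 1 -> legal
(4,2): no bracket -> illegal
(4,6): flips 1 -> legal
(5,2): no bracket -> illegal
(5,3): flips 2 -> legal
(6,1): no bracket -> illegal
(6,2): flips 1 -> legal
(6,6): no bracket -> illegal
(7,1): no bracket -> illegal
(7,3): no bracket -> illegal
(7,4): no bracket -> illegal
B mobility = 7
-- W to move --
(1,2): no bracket -> illegal
(1,3): flips 1 -> legal
(1,4): no bracket -> illegal
(2,4): flips 2 -> legal
(2,5): no bracket -> illegal
(3,2): flips 1 -> legal
(3,6): flips 1 -> legal
(4,2): flips 1 -> legal
(4,6): flips 1 -> legal
(4,7): no bracket -> illegal
(5,2): no bracket -> illegal
(5,3): flips 1 -> legal
(5,7): flips 1 -> legal
(6,6): flips 2 -> legal
(6,7): no bracket -> illegal
(7,3): flips 1 -> legal
(7,4): flips 1 -> legal
(7,5): flips 1 -> legal
(7,7): no bracket -> illegal
W mobility = 12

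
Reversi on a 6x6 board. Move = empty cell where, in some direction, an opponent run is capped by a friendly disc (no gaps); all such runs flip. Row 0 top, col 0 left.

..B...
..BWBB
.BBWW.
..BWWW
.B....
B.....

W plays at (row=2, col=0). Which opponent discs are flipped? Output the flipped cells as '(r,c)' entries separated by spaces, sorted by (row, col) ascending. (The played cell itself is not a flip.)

Answer: (2,1) (2,2)

Derivation:
Dir NW: edge -> no flip
Dir N: first cell '.' (not opp) -> no flip
Dir NE: first cell '.' (not opp) -> no flip
Dir W: edge -> no flip
Dir E: opp run (2,1) (2,2) capped by W -> flip
Dir SW: edge -> no flip
Dir S: first cell '.' (not opp) -> no flip
Dir SE: first cell '.' (not opp) -> no flip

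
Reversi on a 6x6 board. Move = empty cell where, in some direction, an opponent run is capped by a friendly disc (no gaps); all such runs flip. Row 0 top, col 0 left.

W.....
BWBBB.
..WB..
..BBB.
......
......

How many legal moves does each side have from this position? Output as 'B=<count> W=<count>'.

Answer: B=2 W=7

Derivation:
-- B to move --
(0,1): no bracket -> illegal
(0,2): no bracket -> illegal
(2,0): no bracket -> illegal
(2,1): flips 1 -> legal
(3,1): flips 1 -> legal
B mobility = 2
-- W to move --
(0,1): no bracket -> illegal
(0,2): flips 1 -> legal
(0,3): no bracket -> illegal
(0,4): flips 1 -> legal
(0,5): no bracket -> illegal
(1,5): flips 3 -> legal
(2,0): flips 1 -> legal
(2,1): no bracket -> illegal
(2,4): flips 1 -> legal
(2,5): no bracket -> illegal
(3,1): no bracket -> illegal
(3,5): no bracket -> illegal
(4,1): no bracket -> illegal
(4,2): flips 1 -> legal
(4,3): no bracket -> illegal
(4,4): flips 1 -> legal
(4,5): no bracket -> illegal
W mobility = 7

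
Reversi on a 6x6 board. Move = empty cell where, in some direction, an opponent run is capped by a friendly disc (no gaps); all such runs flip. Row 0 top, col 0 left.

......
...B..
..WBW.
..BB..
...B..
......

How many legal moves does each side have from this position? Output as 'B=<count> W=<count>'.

Answer: B=7 W=4

Derivation:
-- B to move --
(1,1): flips 1 -> legal
(1,2): flips 1 -> legal
(1,4): no bracket -> illegal
(1,5): flips 1 -> legal
(2,1): flips 1 -> legal
(2,5): flips 1 -> legal
(3,1): flips 1 -> legal
(3,4): no bracket -> illegal
(3,5): flips 1 -> legal
B mobility = 7
-- W to move --
(0,2): flips 1 -> legal
(0,3): no bracket -> illegal
(0,4): flips 1 -> legal
(1,2): no bracket -> illegal
(1,4): no bracket -> illegal
(2,1): no bracket -> illegal
(3,1): no bracket -> illegal
(3,4): no bracket -> illegal
(4,1): no bracket -> illegal
(4,2): flips 2 -> legal
(4,4): flips 1 -> legal
(5,2): no bracket -> illegal
(5,3): no bracket -> illegal
(5,4): no bracket -> illegal
W mobility = 4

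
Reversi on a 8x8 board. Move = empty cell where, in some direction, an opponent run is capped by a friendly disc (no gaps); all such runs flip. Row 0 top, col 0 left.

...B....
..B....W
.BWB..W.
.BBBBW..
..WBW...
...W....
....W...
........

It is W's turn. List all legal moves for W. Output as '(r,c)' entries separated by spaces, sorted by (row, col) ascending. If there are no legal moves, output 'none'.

(0,1): no bracket -> illegal
(0,2): flips 1 -> legal
(0,4): no bracket -> illegal
(1,0): no bracket -> illegal
(1,1): no bracket -> illegal
(1,3): flips 3 -> legal
(1,4): no bracket -> illegal
(2,0): flips 2 -> legal
(2,4): flips 3 -> legal
(2,5): no bracket -> illegal
(3,0): flips 4 -> legal
(4,0): flips 1 -> legal
(4,1): no bracket -> illegal
(4,5): no bracket -> illegal
(5,2): no bracket -> illegal
(5,4): no bracket -> illegal

Answer: (0,2) (1,3) (2,0) (2,4) (3,0) (4,0)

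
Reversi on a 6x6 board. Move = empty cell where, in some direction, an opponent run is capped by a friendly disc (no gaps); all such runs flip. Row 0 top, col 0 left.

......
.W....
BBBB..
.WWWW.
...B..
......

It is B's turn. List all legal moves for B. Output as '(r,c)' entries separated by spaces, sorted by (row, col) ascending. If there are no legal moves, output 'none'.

(0,0): flips 1 -> legal
(0,1): flips 1 -> legal
(0,2): flips 1 -> legal
(1,0): no bracket -> illegal
(1,2): no bracket -> illegal
(2,4): no bracket -> illegal
(2,5): flips 1 -> legal
(3,0): no bracket -> illegal
(3,5): no bracket -> illegal
(4,0): flips 1 -> legal
(4,1): flips 2 -> legal
(4,2): flips 2 -> legal
(4,4): flips 1 -> legal
(4,5): flips 1 -> legal

Answer: (0,0) (0,1) (0,2) (2,5) (4,0) (4,1) (4,2) (4,4) (4,5)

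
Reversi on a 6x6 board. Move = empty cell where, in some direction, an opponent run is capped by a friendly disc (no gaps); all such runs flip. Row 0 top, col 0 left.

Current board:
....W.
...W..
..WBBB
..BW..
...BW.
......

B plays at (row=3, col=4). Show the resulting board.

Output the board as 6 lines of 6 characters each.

Answer: ....W.
...W..
..WBBB
..BBB.
...BW.
......

Derivation:
Place B at (3,4); scan 8 dirs for brackets.
Dir NW: first cell 'B' (not opp) -> no flip
Dir N: first cell 'B' (not opp) -> no flip
Dir NE: first cell 'B' (not opp) -> no flip
Dir W: opp run (3,3) capped by B -> flip
Dir E: first cell '.' (not opp) -> no flip
Dir SW: first cell 'B' (not opp) -> no flip
Dir S: opp run (4,4), next='.' -> no flip
Dir SE: first cell '.' (not opp) -> no flip
All flips: (3,3)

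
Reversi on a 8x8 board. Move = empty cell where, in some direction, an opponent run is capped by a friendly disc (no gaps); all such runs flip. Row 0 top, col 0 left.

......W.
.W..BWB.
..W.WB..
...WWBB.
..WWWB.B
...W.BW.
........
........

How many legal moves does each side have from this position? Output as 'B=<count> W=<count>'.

-- B to move --
(0,0): flips 4 -> legal
(0,1): no bracket -> illegal
(0,2): no bracket -> illegal
(0,4): no bracket -> illegal
(0,5): flips 1 -> legal
(0,7): no bracket -> illegal
(1,0): no bracket -> illegal
(1,2): no bracket -> illegal
(1,3): flips 1 -> legal
(1,7): no bracket -> illegal
(2,0): no bracket -> illegal
(2,1): no bracket -> illegal
(2,3): flips 2 -> legal
(2,6): no bracket -> illegal
(3,1): no bracket -> illegal
(3,2): flips 2 -> legal
(4,1): flips 3 -> legal
(4,6): no bracket -> illegal
(5,1): no bracket -> illegal
(5,2): flips 2 -> legal
(5,4): flips 3 -> legal
(5,7): flips 1 -> legal
(6,2): flips 2 -> legal
(6,3): no bracket -> illegal
(6,4): no bracket -> illegal
(6,5): flips 1 -> legal
(6,6): no bracket -> illegal
(6,7): flips 1 -> legal
B mobility = 12
-- W to move --
(0,3): no bracket -> illegal
(0,4): flips 1 -> legal
(0,5): no bracket -> illegal
(0,7): flips 2 -> legal
(1,3): flips 1 -> legal
(1,7): flips 1 -> legal
(2,3): no bracket -> illegal
(2,6): flips 3 -> legal
(2,7): no bracket -> illegal
(3,7): flips 2 -> legal
(4,6): flips 2 -> legal
(5,4): flips 1 -> legal
(5,7): no bracket -> illegal
(6,4): no bracket -> illegal
(6,5): flips 4 -> legal
(6,6): flips 1 -> legal
W mobility = 10

Answer: B=12 W=10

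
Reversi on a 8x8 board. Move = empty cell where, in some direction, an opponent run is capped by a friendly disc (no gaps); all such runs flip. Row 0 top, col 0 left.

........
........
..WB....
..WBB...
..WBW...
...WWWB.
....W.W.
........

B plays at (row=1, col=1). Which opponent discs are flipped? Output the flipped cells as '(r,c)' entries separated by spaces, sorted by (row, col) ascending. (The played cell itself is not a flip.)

Dir NW: first cell '.' (not opp) -> no flip
Dir N: first cell '.' (not opp) -> no flip
Dir NE: first cell '.' (not opp) -> no flip
Dir W: first cell '.' (not opp) -> no flip
Dir E: first cell '.' (not opp) -> no flip
Dir SW: first cell '.' (not opp) -> no flip
Dir S: first cell '.' (not opp) -> no flip
Dir SE: opp run (2,2) capped by B -> flip

Answer: (2,2)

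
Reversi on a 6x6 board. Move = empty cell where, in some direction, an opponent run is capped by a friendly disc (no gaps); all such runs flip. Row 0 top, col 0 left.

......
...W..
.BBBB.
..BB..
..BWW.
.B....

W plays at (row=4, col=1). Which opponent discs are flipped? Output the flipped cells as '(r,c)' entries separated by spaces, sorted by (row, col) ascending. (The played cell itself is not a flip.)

Answer: (4,2)

Derivation:
Dir NW: first cell '.' (not opp) -> no flip
Dir N: first cell '.' (not opp) -> no flip
Dir NE: opp run (3,2) (2,3), next='.' -> no flip
Dir W: first cell '.' (not opp) -> no flip
Dir E: opp run (4,2) capped by W -> flip
Dir SW: first cell '.' (not opp) -> no flip
Dir S: opp run (5,1), next=edge -> no flip
Dir SE: first cell '.' (not opp) -> no flip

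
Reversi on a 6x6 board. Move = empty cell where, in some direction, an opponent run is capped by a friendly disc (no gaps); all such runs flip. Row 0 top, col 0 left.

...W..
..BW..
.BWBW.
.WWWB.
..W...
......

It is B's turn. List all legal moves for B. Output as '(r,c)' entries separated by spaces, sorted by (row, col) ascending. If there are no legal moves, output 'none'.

Answer: (1,4) (2,5) (3,0) (4,1) (4,3) (5,2)

Derivation:
(0,2): no bracket -> illegal
(0,4): no bracket -> illegal
(1,1): no bracket -> illegal
(1,4): flips 2 -> legal
(1,5): no bracket -> illegal
(2,0): no bracket -> illegal
(2,5): flips 1 -> legal
(3,0): flips 3 -> legal
(3,5): no bracket -> illegal
(4,0): no bracket -> illegal
(4,1): flips 2 -> legal
(4,3): flips 2 -> legal
(4,4): no bracket -> illegal
(5,1): no bracket -> illegal
(5,2): flips 3 -> legal
(5,3): no bracket -> illegal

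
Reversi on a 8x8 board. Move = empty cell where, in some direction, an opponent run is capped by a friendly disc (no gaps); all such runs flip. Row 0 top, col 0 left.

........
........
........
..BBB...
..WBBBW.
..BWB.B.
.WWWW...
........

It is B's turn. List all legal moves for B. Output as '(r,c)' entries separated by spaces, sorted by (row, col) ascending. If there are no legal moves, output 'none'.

(3,1): no bracket -> illegal
(3,5): no bracket -> illegal
(3,6): flips 1 -> legal
(3,7): no bracket -> illegal
(4,1): flips 1 -> legal
(4,7): flips 1 -> legal
(5,0): no bracket -> illegal
(5,1): flips 1 -> legal
(5,5): no bracket -> illegal
(5,7): no bracket -> illegal
(6,0): no bracket -> illegal
(6,5): no bracket -> illegal
(7,0): flips 1 -> legal
(7,1): flips 2 -> legal
(7,2): flips 2 -> legal
(7,3): flips 2 -> legal
(7,4): flips 2 -> legal
(7,5): no bracket -> illegal

Answer: (3,6) (4,1) (4,7) (5,1) (7,0) (7,1) (7,2) (7,3) (7,4)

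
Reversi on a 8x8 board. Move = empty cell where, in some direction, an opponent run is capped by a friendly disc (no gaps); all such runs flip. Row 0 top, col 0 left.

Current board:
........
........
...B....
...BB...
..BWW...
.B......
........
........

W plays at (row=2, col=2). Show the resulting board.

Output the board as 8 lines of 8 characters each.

Place W at (2,2); scan 8 dirs for brackets.
Dir NW: first cell '.' (not opp) -> no flip
Dir N: first cell '.' (not opp) -> no flip
Dir NE: first cell '.' (not opp) -> no flip
Dir W: first cell '.' (not opp) -> no flip
Dir E: opp run (2,3), next='.' -> no flip
Dir SW: first cell '.' (not opp) -> no flip
Dir S: first cell '.' (not opp) -> no flip
Dir SE: opp run (3,3) capped by W -> flip
All flips: (3,3)

Answer: ........
........
..WB....
...WB...
..BWW...
.B......
........
........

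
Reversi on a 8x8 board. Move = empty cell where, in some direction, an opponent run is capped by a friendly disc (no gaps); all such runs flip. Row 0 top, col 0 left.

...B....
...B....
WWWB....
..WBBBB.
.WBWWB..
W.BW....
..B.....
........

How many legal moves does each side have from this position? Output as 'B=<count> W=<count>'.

Answer: B=9 W=13

Derivation:
-- B to move --
(1,0): no bracket -> illegal
(1,1): flips 1 -> legal
(1,2): flips 2 -> legal
(3,0): flips 1 -> legal
(3,1): flips 2 -> legal
(4,0): flips 1 -> legal
(5,1): no bracket -> illegal
(5,4): flips 2 -> legal
(5,5): flips 1 -> legal
(6,0): no bracket -> illegal
(6,1): no bracket -> illegal
(6,3): flips 2 -> legal
(6,4): flips 1 -> legal
B mobility = 9
-- W to move --
(0,2): no bracket -> illegal
(0,4): flips 1 -> legal
(1,2): no bracket -> illegal
(1,4): flips 1 -> legal
(2,4): flips 2 -> legal
(2,5): flips 1 -> legal
(2,6): flips 1 -> legal
(2,7): no bracket -> illegal
(3,1): flips 1 -> legal
(3,7): flips 4 -> legal
(4,6): flips 1 -> legal
(4,7): no bracket -> illegal
(5,1): flips 1 -> legal
(5,4): no bracket -> illegal
(5,5): no bracket -> illegal
(5,6): no bracket -> illegal
(6,1): flips 1 -> legal
(6,3): flips 1 -> legal
(7,1): flips 1 -> legal
(7,2): flips 3 -> legal
(7,3): no bracket -> illegal
W mobility = 13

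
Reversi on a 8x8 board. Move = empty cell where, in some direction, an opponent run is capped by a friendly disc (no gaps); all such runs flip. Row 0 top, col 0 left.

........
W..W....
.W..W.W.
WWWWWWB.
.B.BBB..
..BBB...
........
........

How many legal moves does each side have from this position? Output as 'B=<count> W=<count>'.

-- B to move --
(0,0): no bracket -> illegal
(0,1): no bracket -> illegal
(0,2): no bracket -> illegal
(0,3): no bracket -> illegal
(0,4): no bracket -> illegal
(1,1): flips 2 -> legal
(1,2): no bracket -> illegal
(1,4): flips 2 -> legal
(1,5): no bracket -> illegal
(1,6): flips 1 -> legal
(1,7): flips 2 -> legal
(2,0): no bracket -> illegal
(2,2): flips 1 -> legal
(2,3): flips 3 -> legal
(2,5): flips 2 -> legal
(2,7): no bracket -> illegal
(3,7): no bracket -> illegal
(4,0): no bracket -> illegal
(4,2): no bracket -> illegal
(4,6): no bracket -> illegal
B mobility = 7
-- W to move --
(2,5): no bracket -> illegal
(2,7): no bracket -> illegal
(3,7): flips 1 -> legal
(4,0): no bracket -> illegal
(4,2): no bracket -> illegal
(4,6): flips 1 -> legal
(4,7): no bracket -> illegal
(5,0): flips 1 -> legal
(5,1): flips 1 -> legal
(5,5): flips 2 -> legal
(5,6): flips 1 -> legal
(6,1): flips 2 -> legal
(6,2): flips 2 -> legal
(6,3): flips 4 -> legal
(6,4): flips 2 -> legal
(6,5): flips 2 -> legal
W mobility = 11

Answer: B=7 W=11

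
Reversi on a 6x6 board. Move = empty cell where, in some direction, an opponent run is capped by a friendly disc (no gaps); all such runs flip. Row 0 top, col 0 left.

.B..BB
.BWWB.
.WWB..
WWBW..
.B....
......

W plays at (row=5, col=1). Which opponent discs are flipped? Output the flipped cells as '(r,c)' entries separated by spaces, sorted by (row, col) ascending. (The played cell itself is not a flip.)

Answer: (4,1)

Derivation:
Dir NW: first cell '.' (not opp) -> no flip
Dir N: opp run (4,1) capped by W -> flip
Dir NE: first cell '.' (not opp) -> no flip
Dir W: first cell '.' (not opp) -> no flip
Dir E: first cell '.' (not opp) -> no flip
Dir SW: edge -> no flip
Dir S: edge -> no flip
Dir SE: edge -> no flip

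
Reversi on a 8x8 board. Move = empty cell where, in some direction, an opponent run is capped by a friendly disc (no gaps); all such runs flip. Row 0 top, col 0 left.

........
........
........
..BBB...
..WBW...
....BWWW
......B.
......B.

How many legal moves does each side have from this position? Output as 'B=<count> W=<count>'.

-- B to move --
(3,1): no bracket -> illegal
(3,5): no bracket -> illegal
(4,1): flips 1 -> legal
(4,5): flips 1 -> legal
(4,6): flips 1 -> legal
(4,7): no bracket -> illegal
(5,1): flips 1 -> legal
(5,2): flips 1 -> legal
(5,3): no bracket -> illegal
(6,4): no bracket -> illegal
(6,5): no bracket -> illegal
(6,7): no bracket -> illegal
B mobility = 5
-- W to move --
(2,1): no bracket -> illegal
(2,2): flips 2 -> legal
(2,3): no bracket -> illegal
(2,4): flips 2 -> legal
(2,5): no bracket -> illegal
(3,1): no bracket -> illegal
(3,5): no bracket -> illegal
(4,1): no bracket -> illegal
(4,5): no bracket -> illegal
(5,2): no bracket -> illegal
(5,3): flips 1 -> legal
(6,3): no bracket -> illegal
(6,4): flips 1 -> legal
(6,5): no bracket -> illegal
(6,7): no bracket -> illegal
(7,5): flips 1 -> legal
(7,7): flips 1 -> legal
W mobility = 6

Answer: B=5 W=6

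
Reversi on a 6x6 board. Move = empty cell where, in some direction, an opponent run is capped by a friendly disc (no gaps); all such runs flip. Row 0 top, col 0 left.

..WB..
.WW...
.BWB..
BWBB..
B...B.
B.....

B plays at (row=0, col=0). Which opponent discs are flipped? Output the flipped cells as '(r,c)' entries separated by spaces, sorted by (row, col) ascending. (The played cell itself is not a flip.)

Answer: (1,1) (2,2)

Derivation:
Dir NW: edge -> no flip
Dir N: edge -> no flip
Dir NE: edge -> no flip
Dir W: edge -> no flip
Dir E: first cell '.' (not opp) -> no flip
Dir SW: edge -> no flip
Dir S: first cell '.' (not opp) -> no flip
Dir SE: opp run (1,1) (2,2) capped by B -> flip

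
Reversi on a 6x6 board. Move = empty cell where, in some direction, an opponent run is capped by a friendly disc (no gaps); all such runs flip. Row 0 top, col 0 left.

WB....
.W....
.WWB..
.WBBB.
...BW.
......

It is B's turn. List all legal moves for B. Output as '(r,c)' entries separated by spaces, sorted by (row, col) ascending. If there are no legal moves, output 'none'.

Answer: (1,0) (1,2) (2,0) (3,0) (4,1) (4,5) (5,4) (5,5)

Derivation:
(0,2): no bracket -> illegal
(1,0): flips 1 -> legal
(1,2): flips 1 -> legal
(1,3): no bracket -> illegal
(2,0): flips 2 -> legal
(3,0): flips 1 -> legal
(3,5): no bracket -> illegal
(4,0): no bracket -> illegal
(4,1): flips 3 -> legal
(4,2): no bracket -> illegal
(4,5): flips 1 -> legal
(5,3): no bracket -> illegal
(5,4): flips 1 -> legal
(5,5): flips 1 -> legal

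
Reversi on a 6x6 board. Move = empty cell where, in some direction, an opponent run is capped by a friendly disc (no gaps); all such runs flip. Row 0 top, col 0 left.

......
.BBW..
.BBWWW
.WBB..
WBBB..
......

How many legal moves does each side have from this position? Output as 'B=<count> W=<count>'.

-- B to move --
(0,2): no bracket -> illegal
(0,3): flips 2 -> legal
(0,4): flips 1 -> legal
(1,4): flips 2 -> legal
(1,5): flips 1 -> legal
(2,0): flips 1 -> legal
(3,0): flips 1 -> legal
(3,4): flips 1 -> legal
(3,5): no bracket -> illegal
(5,0): no bracket -> illegal
(5,1): no bracket -> illegal
B mobility = 7
-- W to move --
(0,0): no bracket -> illegal
(0,1): flips 3 -> legal
(0,2): no bracket -> illegal
(0,3): no bracket -> illegal
(1,0): flips 2 -> legal
(2,0): flips 2 -> legal
(3,0): no bracket -> illegal
(3,4): flips 2 -> legal
(4,4): flips 3 -> legal
(5,0): flips 2 -> legal
(5,1): flips 3 -> legal
(5,2): no bracket -> illegal
(5,3): flips 3 -> legal
(5,4): no bracket -> illegal
W mobility = 8

Answer: B=7 W=8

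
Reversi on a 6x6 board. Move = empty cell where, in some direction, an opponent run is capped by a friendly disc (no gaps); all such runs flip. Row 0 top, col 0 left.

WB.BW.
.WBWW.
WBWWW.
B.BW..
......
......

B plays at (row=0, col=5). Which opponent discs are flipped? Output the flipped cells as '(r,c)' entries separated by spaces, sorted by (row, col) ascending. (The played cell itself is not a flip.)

Dir NW: edge -> no flip
Dir N: edge -> no flip
Dir NE: edge -> no flip
Dir W: opp run (0,4) capped by B -> flip
Dir E: edge -> no flip
Dir SW: opp run (1,4) (2,3) capped by B -> flip
Dir S: first cell '.' (not opp) -> no flip
Dir SE: edge -> no flip

Answer: (0,4) (1,4) (2,3)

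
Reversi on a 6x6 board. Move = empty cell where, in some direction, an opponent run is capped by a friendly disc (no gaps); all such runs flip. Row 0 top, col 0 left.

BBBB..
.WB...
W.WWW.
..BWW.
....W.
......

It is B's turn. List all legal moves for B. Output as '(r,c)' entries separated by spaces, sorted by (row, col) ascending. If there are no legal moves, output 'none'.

(1,0): flips 1 -> legal
(1,3): no bracket -> illegal
(1,4): flips 1 -> legal
(1,5): no bracket -> illegal
(2,1): flips 1 -> legal
(2,5): no bracket -> illegal
(3,0): no bracket -> illegal
(3,1): no bracket -> illegal
(3,5): flips 2 -> legal
(4,2): no bracket -> illegal
(4,3): no bracket -> illegal
(4,5): flips 2 -> legal
(5,3): no bracket -> illegal
(5,4): no bracket -> illegal
(5,5): flips 4 -> legal

Answer: (1,0) (1,4) (2,1) (3,5) (4,5) (5,5)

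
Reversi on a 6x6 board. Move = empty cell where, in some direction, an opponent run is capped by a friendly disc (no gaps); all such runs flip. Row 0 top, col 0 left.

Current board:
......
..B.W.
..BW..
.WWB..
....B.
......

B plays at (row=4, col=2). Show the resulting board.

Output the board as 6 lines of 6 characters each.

Answer: ......
..B.W.
..BW..
.WBB..
..B.B.
......

Derivation:
Place B at (4,2); scan 8 dirs for brackets.
Dir NW: opp run (3,1), next='.' -> no flip
Dir N: opp run (3,2) capped by B -> flip
Dir NE: first cell 'B' (not opp) -> no flip
Dir W: first cell '.' (not opp) -> no flip
Dir E: first cell '.' (not opp) -> no flip
Dir SW: first cell '.' (not opp) -> no flip
Dir S: first cell '.' (not opp) -> no flip
Dir SE: first cell '.' (not opp) -> no flip
All flips: (3,2)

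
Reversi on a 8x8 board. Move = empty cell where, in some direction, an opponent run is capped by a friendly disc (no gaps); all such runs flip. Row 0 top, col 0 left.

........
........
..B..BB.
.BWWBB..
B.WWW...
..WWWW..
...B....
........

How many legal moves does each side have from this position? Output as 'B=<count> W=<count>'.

-- B to move --
(2,1): no bracket -> illegal
(2,3): flips 3 -> legal
(2,4): no bracket -> illegal
(4,1): flips 1 -> legal
(4,5): flips 1 -> legal
(4,6): no bracket -> illegal
(5,1): no bracket -> illegal
(5,6): no bracket -> illegal
(6,1): flips 2 -> legal
(6,2): flips 5 -> legal
(6,4): flips 4 -> legal
(6,5): no bracket -> illegal
(6,6): flips 3 -> legal
B mobility = 7
-- W to move --
(1,1): flips 1 -> legal
(1,2): flips 1 -> legal
(1,3): no bracket -> illegal
(1,4): no bracket -> illegal
(1,5): no bracket -> illegal
(1,6): flips 2 -> legal
(1,7): flips 2 -> legal
(2,0): flips 1 -> legal
(2,1): no bracket -> illegal
(2,3): no bracket -> illegal
(2,4): flips 1 -> legal
(2,7): no bracket -> illegal
(3,0): flips 1 -> legal
(3,6): flips 2 -> legal
(3,7): no bracket -> illegal
(4,1): no bracket -> illegal
(4,5): no bracket -> illegal
(4,6): no bracket -> illegal
(5,0): no bracket -> illegal
(5,1): no bracket -> illegal
(6,2): no bracket -> illegal
(6,4): no bracket -> illegal
(7,2): flips 1 -> legal
(7,3): flips 1 -> legal
(7,4): flips 1 -> legal
W mobility = 11

Answer: B=7 W=11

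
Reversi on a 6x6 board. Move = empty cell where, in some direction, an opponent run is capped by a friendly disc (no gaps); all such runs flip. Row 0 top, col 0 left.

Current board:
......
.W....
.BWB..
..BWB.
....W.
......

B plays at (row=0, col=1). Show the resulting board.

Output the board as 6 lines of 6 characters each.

Place B at (0,1); scan 8 dirs for brackets.
Dir NW: edge -> no flip
Dir N: edge -> no flip
Dir NE: edge -> no flip
Dir W: first cell '.' (not opp) -> no flip
Dir E: first cell '.' (not opp) -> no flip
Dir SW: first cell '.' (not opp) -> no flip
Dir S: opp run (1,1) capped by B -> flip
Dir SE: first cell '.' (not opp) -> no flip
All flips: (1,1)

Answer: .B....
.B....
.BWB..
..BWB.
....W.
......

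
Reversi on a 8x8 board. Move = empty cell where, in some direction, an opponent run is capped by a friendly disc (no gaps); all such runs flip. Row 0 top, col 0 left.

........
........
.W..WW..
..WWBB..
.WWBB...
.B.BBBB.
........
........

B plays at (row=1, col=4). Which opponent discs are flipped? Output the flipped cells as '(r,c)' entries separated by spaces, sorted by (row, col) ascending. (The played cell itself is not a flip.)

Dir NW: first cell '.' (not opp) -> no flip
Dir N: first cell '.' (not opp) -> no flip
Dir NE: first cell '.' (not opp) -> no flip
Dir W: first cell '.' (not opp) -> no flip
Dir E: first cell '.' (not opp) -> no flip
Dir SW: first cell '.' (not opp) -> no flip
Dir S: opp run (2,4) capped by B -> flip
Dir SE: opp run (2,5), next='.' -> no flip

Answer: (2,4)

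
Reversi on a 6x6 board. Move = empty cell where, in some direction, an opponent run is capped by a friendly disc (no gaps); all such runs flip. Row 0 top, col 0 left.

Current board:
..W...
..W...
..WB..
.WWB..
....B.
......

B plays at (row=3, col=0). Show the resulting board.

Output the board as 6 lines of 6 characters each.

Answer: ..W...
..W...
..WB..
BBBB..
....B.
......

Derivation:
Place B at (3,0); scan 8 dirs for brackets.
Dir NW: edge -> no flip
Dir N: first cell '.' (not opp) -> no flip
Dir NE: first cell '.' (not opp) -> no flip
Dir W: edge -> no flip
Dir E: opp run (3,1) (3,2) capped by B -> flip
Dir SW: edge -> no flip
Dir S: first cell '.' (not opp) -> no flip
Dir SE: first cell '.' (not opp) -> no flip
All flips: (3,1) (3,2)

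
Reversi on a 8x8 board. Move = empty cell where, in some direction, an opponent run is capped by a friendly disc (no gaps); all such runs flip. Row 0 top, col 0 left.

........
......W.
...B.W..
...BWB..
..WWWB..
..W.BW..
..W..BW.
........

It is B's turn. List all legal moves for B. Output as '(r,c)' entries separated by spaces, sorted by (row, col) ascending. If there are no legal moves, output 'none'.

Answer: (1,5) (2,4) (3,2) (4,1) (5,1) (5,3) (5,6) (6,7) (7,7)

Derivation:
(0,5): no bracket -> illegal
(0,6): no bracket -> illegal
(0,7): no bracket -> illegal
(1,4): no bracket -> illegal
(1,5): flips 1 -> legal
(1,7): no bracket -> illegal
(2,4): flips 2 -> legal
(2,6): no bracket -> illegal
(2,7): no bracket -> illegal
(3,1): no bracket -> illegal
(3,2): flips 1 -> legal
(3,6): no bracket -> illegal
(4,1): flips 3 -> legal
(4,6): no bracket -> illegal
(5,1): flips 1 -> legal
(5,3): flips 2 -> legal
(5,6): flips 1 -> legal
(5,7): no bracket -> illegal
(6,1): no bracket -> illegal
(6,3): no bracket -> illegal
(6,4): no bracket -> illegal
(6,7): flips 1 -> legal
(7,1): no bracket -> illegal
(7,2): no bracket -> illegal
(7,3): no bracket -> illegal
(7,5): no bracket -> illegal
(7,6): no bracket -> illegal
(7,7): flips 3 -> legal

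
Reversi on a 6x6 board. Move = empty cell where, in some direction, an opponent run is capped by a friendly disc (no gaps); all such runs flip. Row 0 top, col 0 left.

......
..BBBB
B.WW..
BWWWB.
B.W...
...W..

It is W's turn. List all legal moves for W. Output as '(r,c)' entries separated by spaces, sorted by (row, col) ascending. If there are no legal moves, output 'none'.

(0,1): flips 1 -> legal
(0,2): flips 1 -> legal
(0,3): flips 1 -> legal
(0,4): flips 1 -> legal
(0,5): flips 1 -> legal
(1,0): no bracket -> illegal
(1,1): no bracket -> illegal
(2,1): no bracket -> illegal
(2,4): no bracket -> illegal
(2,5): no bracket -> illegal
(3,5): flips 1 -> legal
(4,1): no bracket -> illegal
(4,3): no bracket -> illegal
(4,4): no bracket -> illegal
(4,5): flips 1 -> legal
(5,0): no bracket -> illegal
(5,1): no bracket -> illegal

Answer: (0,1) (0,2) (0,3) (0,4) (0,5) (3,5) (4,5)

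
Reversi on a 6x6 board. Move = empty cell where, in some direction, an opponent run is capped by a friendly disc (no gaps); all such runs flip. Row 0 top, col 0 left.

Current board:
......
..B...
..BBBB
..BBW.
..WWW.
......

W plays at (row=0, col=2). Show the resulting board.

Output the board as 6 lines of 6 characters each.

Place W at (0,2); scan 8 dirs for brackets.
Dir NW: edge -> no flip
Dir N: edge -> no flip
Dir NE: edge -> no flip
Dir W: first cell '.' (not opp) -> no flip
Dir E: first cell '.' (not opp) -> no flip
Dir SW: first cell '.' (not opp) -> no flip
Dir S: opp run (1,2) (2,2) (3,2) capped by W -> flip
Dir SE: first cell '.' (not opp) -> no flip
All flips: (1,2) (2,2) (3,2)

Answer: ..W...
..W...
..WBBB
..WBW.
..WWW.
......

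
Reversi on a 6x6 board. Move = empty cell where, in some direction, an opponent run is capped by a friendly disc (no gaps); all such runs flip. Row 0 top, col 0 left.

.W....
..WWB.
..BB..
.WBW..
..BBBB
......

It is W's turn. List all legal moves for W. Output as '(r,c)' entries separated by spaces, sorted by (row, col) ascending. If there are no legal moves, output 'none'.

Answer: (1,1) (1,5) (3,4) (5,1) (5,2) (5,3) (5,5)

Derivation:
(0,3): no bracket -> illegal
(0,4): no bracket -> illegal
(0,5): no bracket -> illegal
(1,1): flips 1 -> legal
(1,5): flips 1 -> legal
(2,1): no bracket -> illegal
(2,4): no bracket -> illegal
(2,5): no bracket -> illegal
(3,4): flips 1 -> legal
(3,5): no bracket -> illegal
(4,1): no bracket -> illegal
(5,1): flips 1 -> legal
(5,2): flips 3 -> legal
(5,3): flips 2 -> legal
(5,4): no bracket -> illegal
(5,5): flips 1 -> legal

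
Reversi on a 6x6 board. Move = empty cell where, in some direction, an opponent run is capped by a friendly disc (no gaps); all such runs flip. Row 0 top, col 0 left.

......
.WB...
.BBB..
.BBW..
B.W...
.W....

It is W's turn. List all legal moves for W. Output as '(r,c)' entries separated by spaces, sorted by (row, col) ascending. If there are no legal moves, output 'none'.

(0,1): no bracket -> illegal
(0,2): flips 3 -> legal
(0,3): no bracket -> illegal
(1,0): no bracket -> illegal
(1,3): flips 2 -> legal
(1,4): no bracket -> illegal
(2,0): flips 1 -> legal
(2,4): no bracket -> illegal
(3,0): flips 2 -> legal
(3,4): no bracket -> illegal
(4,1): flips 2 -> legal
(4,3): no bracket -> illegal
(5,0): no bracket -> illegal

Answer: (0,2) (1,3) (2,0) (3,0) (4,1)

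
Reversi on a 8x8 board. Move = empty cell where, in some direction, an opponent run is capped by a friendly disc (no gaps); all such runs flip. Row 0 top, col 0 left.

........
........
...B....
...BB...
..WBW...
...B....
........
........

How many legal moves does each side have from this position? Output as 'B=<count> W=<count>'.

-- B to move --
(3,1): flips 1 -> legal
(3,2): no bracket -> illegal
(3,5): flips 1 -> legal
(4,1): flips 1 -> legal
(4,5): flips 1 -> legal
(5,1): flips 1 -> legal
(5,2): no bracket -> illegal
(5,4): flips 1 -> legal
(5,5): flips 1 -> legal
B mobility = 7
-- W to move --
(1,2): no bracket -> illegal
(1,3): no bracket -> illegal
(1,4): no bracket -> illegal
(2,2): flips 1 -> legal
(2,4): flips 2 -> legal
(2,5): no bracket -> illegal
(3,2): no bracket -> illegal
(3,5): no bracket -> illegal
(4,5): no bracket -> illegal
(5,2): no bracket -> illegal
(5,4): no bracket -> illegal
(6,2): flips 1 -> legal
(6,3): no bracket -> illegal
(6,4): flips 1 -> legal
W mobility = 4

Answer: B=7 W=4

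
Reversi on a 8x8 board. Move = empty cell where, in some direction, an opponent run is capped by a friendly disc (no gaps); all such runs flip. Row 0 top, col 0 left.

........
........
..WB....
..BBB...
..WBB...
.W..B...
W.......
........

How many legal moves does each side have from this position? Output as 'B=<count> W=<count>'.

Answer: B=5 W=3

Derivation:
-- B to move --
(1,1): flips 1 -> legal
(1,2): flips 1 -> legal
(1,3): no bracket -> illegal
(2,1): flips 1 -> legal
(3,1): no bracket -> illegal
(4,0): no bracket -> illegal
(4,1): flips 1 -> legal
(5,0): no bracket -> illegal
(5,2): flips 1 -> legal
(5,3): no bracket -> illegal
(6,1): no bracket -> illegal
(6,2): no bracket -> illegal
(7,0): no bracket -> illegal
(7,1): no bracket -> illegal
B mobility = 5
-- W to move --
(1,2): no bracket -> illegal
(1,3): no bracket -> illegal
(1,4): no bracket -> illegal
(2,1): no bracket -> illegal
(2,4): flips 2 -> legal
(2,5): no bracket -> illegal
(3,1): no bracket -> illegal
(3,5): no bracket -> illegal
(4,1): no bracket -> illegal
(4,5): flips 2 -> legal
(5,2): no bracket -> illegal
(5,3): no bracket -> illegal
(5,5): flips 2 -> legal
(6,3): no bracket -> illegal
(6,4): no bracket -> illegal
(6,5): no bracket -> illegal
W mobility = 3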